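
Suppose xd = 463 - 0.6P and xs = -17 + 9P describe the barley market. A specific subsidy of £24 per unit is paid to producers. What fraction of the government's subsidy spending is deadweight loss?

Pre-subsidy: 463 - 0.6P = -17 + 9P gives P* = 50, x* = 433.
With the subsidy, sellers receive Ps = Pb + 24 for each unit, where Pb is the price buyers pay.
Supply in terms of Pb becomes xs = -17 + 9(Pb + 24) = 199 + 9Pb. Setting this equal to demand: 463 - 0.6Pb = 199 + 9Pb, so Pb = 27.5.
Sellers receive Ps = 27.5 + 24 = 51.5; x' = 463 − 0.6·27.5 = 446.5.
ΔCS = ½(433 + 446.5)(50 − 27.5) = 9894.375; ΔPS = ½(433 + 446.5)(51.5 − 50) = 659.625.
Government spending = 24 × 446.5 = 10716.
DWL = ½ × 24 × (446.5 − 433) = 162; fraction = 162 / 10716 = 27/1786.

DWL / government spending = 27/1786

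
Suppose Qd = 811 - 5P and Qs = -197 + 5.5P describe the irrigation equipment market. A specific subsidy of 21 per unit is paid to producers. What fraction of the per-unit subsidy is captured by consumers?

Pre-subsidy: 811 - 5P = -197 + 5.5P gives P* = 96, Q* = 331.
With the subsidy, sellers receive Ps = Pb + 21 for each unit, where Pb is the price buyers pay.
Supply in terms of Pb becomes Qs = -197 + 5.5(Pb + 21) = -81.5 + 5.5Pb. Setting this equal to demand: 811 - 5Pb = -81.5 + 5.5Pb, so Pb = 85.
Sellers receive Ps = 85 + 21 = 106; Q' = 811 − 5·85 = 386.
Buyers' price falls by P* − Pb = 96 − 85 = 11; sellers' price rises by Ps − P* = 106 − 96 = 10.
So consumers capture 11/21 = 11/21 of each unit of subsidy.

Consumer share = 11/21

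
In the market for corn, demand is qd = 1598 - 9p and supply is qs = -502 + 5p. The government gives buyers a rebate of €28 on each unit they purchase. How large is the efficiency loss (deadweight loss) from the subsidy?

Deadweight loss = €1260

Pre-subsidy: 1598 - 9p = -502 + 5p gives p* = 150, q* = 248.
With the rebate, buyers effectively pay pb = ps − 28, where ps is the price sellers receive.
Demand in terms of ps becomes qd = 1598 − 9(ps − 28) = 1850 - 9ps. Setting this equal to supply: 1850 - 9ps = -502 + 5ps, so ps = 168.
Buyers pay pb = 168 − 28 = 140; q' = -502 + 5·168 = 338.
The subsidy expands output by 338 − 248 = 90 past the efficient level; on those units the gap between marginal cost and willingness to pay runs from 0 up to 28.
DWL = ½ × 28 × 90 = 1260.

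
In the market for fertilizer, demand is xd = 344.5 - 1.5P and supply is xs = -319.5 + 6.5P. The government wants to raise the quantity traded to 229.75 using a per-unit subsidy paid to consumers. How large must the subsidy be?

Required subsidy s = 8 per unit

At x = 229.75, invert demand for the buyer price: Pb = (344.5 − 229.75)/1.5 = 76.5; invert supply for the seller price: Ps = (229.75 − (-319.5))/6.5 = 84.5.
The subsidy must fill the gap: s = Ps − Pb = 84.5 − 76.5 = 8.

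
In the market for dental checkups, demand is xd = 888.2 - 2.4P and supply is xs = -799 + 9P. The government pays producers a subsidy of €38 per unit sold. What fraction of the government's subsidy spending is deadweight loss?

Pre-subsidy: 888.2 - 2.4P = -799 + 9P gives P* = 148, x* = 533.
With the subsidy, sellers receive Ps = Pb + 38 for each unit, where Pb is the price buyers pay.
Supply in terms of Pb becomes xs = -799 + 9(Pb + 38) = -457 + 9Pb. Setting this equal to demand: 888.2 - 2.4Pb = -457 + 9Pb, so Pb = 118.
Sellers receive Ps = 118 + 38 = 156; x' = 888.2 − 2.4·118 = 605.
ΔCS = ½(533 + 605)(148 − 118) = 17070; ΔPS = ½(533 + 605)(156 − 148) = 4552.
Government spending = 38 × 605 = 22990.
DWL = ½ × 38 × (605 − 533) = 1368; fraction = 1368 / 22990 = 36/605.

DWL / government spending = 36/605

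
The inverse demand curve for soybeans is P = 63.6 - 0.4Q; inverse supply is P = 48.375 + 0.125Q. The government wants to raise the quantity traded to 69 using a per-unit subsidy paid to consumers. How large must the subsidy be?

At Q = 69, from the demand curve buyers pay Pb = 63.6 − 0.4·69 = 36; from the supply curve sellers need Ps = 48.375 + 0.125·69 = 57.
The subsidy must fill the gap: s = Ps − Pb = 57 − 36 = 21.

Required subsidy s = 21 per unit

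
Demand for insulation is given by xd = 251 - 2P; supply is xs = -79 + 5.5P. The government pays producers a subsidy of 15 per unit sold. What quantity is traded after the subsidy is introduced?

x' = 185

Pre-subsidy: 251 - 2P = -79 + 5.5P gives P* = 44, x* = 163.
With the subsidy, sellers receive Ps = Pb + 15 for each unit, where Pb is the price buyers pay.
Supply in terms of Pb becomes xs = -79 + 5.5(Pb + 15) = 3.5 + 5.5Pb. Setting this equal to demand: 251 - 2Pb = 3.5 + 5.5Pb, so Pb = 33.
Sellers receive Ps = 33 + 15 = 48; x' = 251 − 2·33 = 185.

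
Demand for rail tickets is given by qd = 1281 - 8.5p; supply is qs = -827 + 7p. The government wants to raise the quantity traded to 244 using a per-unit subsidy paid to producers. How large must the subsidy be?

Required subsidy s = 31 per unit

At q = 244, invert demand for the buyer price: pb = (1281 − 244)/8.5 = 122; invert supply for the seller price: ps = (244 − (-827))/7 = 153.
The subsidy must fill the gap: s = ps − pb = 153 − 122 = 31.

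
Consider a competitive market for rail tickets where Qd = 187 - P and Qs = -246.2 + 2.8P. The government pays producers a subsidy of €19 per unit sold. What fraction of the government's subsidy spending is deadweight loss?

DWL / government spending = 7/87

Pre-subsidy: 187 - P = -246.2 + 2.8P gives P* = 114, Q* = 73.
With the subsidy, sellers receive Ps = Pb + 19 for each unit, where Pb is the price buyers pay.
Supply in terms of Pb becomes Qs = -246.2 + 2.8(Pb + 19) = -193 + 2.8Pb. Setting this equal to demand: 187 - Pb = -193 + 2.8Pb, so Pb = 100.
Sellers receive Ps = 100 + 19 = 119; Q' = 187 − 1·100 = 87.
ΔCS = ½(73 + 87)(114 − 100) = 1120; ΔPS = ½(73 + 87)(119 − 114) = 400.
Government spending = 19 × 87 = 1653.
DWL = ½ × 19 × (87 − 73) = 133; fraction = 133 / 1653 = 7/87.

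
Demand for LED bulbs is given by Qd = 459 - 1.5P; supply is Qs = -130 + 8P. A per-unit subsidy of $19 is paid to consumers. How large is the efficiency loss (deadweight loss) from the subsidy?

Pre-subsidy: 459 - 1.5P = -130 + 8P gives P* = 62, Q* = 366.
With the rebate, buyers effectively pay Pb = Ps − 19, where Ps is the price sellers receive.
Demand in terms of Ps becomes Qd = 459 − 1.5(Ps − 19) = 487.5 - 1.5Ps. Setting this equal to supply: 487.5 - 1.5Ps = -130 + 8Ps, so Ps = 65.
Buyers pay Pb = 65 − 19 = 46; Q' = -130 + 8·65 = 390.
The subsidy expands output by 390 − 366 = 24 past the efficient level; on those units the gap between marginal cost and willingness to pay runs from 0 up to 19.
DWL = ½ × 19 × 24 = 228.

Deadweight loss = $228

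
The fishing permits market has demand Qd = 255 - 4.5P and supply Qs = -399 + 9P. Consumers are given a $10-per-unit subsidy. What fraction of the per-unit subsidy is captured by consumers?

Pre-subsidy: 255 - 4.5P = -399 + 9P gives P* = 436/9, Q* = 37.
With the rebate, buyers effectively pay Pb = Ps − 10, where Ps is the price sellers receive.
Demand in terms of Ps becomes Qd = 255 − 4.5(Ps − 10) = 300 - 4.5Ps. Setting this equal to supply: 300 - 4.5Ps = -399 + 9Ps, so Ps = 466/9.
Buyers pay Pb = 466/9 − 10 = 376/9; Q' = -399 + 9·(466/9) = 67.
Buyers' price falls by P* − Pb = 436/9 − 376/9 = 20/3; sellers' price rises by Ps − P* = 466/9 − 436/9 = 10/3.
So consumers capture (20/3)/10 = 2/3 of each unit of subsidy.

Consumer share = 2/3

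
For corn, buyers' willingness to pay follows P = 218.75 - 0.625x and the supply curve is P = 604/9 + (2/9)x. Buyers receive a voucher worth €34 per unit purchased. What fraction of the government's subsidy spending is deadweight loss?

DWL / government spending = 612/6683

Pre-subsidy: 218.75 - 0.625x = 604/9 + (2/9)x gives x* = 10918/61 and P* = 6520/61.
With the rebate, buyers effectively pay Pb = Ps − 34, where Ps is the price sellers receive.
On the curves, Pb = 218.75 - 0.625x and Ps = 604/9 + (2/9)x; the wedge Ps − Pb = 34 gives 604/9 + (2/9)x − (218.75 - 0.625x) = 34, so x' = 13366/61.
Then Pb = 218.75 − 0.625·(13366/61) = 4990/61 and Ps = 604/9 + (2/9)·(13366/61) = 7064/61.
ΔCS = ½(10918/61 + 13366/61)(6520/61 − 4990/61) = 18577260/3721; ΔPS = ½(10918/61 + 13366/61)(7064/61 − 6520/61) = 6605248/3721.
Government spending = 34 × 13366/61 = 454444/61.
DWL = ½ × 34 × (13366/61 − 10918/61) = 41616/61; fraction = (41616/61) / (454444/61) = 612/6683.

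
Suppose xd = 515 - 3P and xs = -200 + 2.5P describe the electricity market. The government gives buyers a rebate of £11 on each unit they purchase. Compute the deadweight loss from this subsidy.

Deadweight loss = £82.5

Pre-subsidy: 515 - 3P = -200 + 2.5P gives P* = 130, x* = 125.
With the rebate, buyers effectively pay Pb = Ps − 11, where Ps is the price sellers receive.
Demand in terms of Ps becomes xd = 515 − 3(Ps − 11) = 548 - 3Ps. Setting this equal to supply: 548 - 3Ps = -200 + 2.5Ps, so Ps = 136.
Buyers pay Pb = 136 − 11 = 125; x' = -200 + 2.5·136 = 140.
The subsidy expands output by 140 − 125 = 15 past the efficient level; on those units the gap between marginal cost and willingness to pay runs from 0 up to 11.
DWL = ½ × 11 × 15 = 82.5.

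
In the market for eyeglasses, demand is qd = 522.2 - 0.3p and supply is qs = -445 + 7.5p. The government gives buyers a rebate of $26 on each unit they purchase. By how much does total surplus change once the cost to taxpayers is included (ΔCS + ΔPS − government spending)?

Net change in total surplus = -$97.5

Pre-subsidy: 522.2 - 0.3p = -445 + 7.5p gives p* = 124, q* = 485.
With the rebate, buyers effectively pay pb = ps − 26, where ps is the price sellers receive.
Demand in terms of ps becomes qd = 522.2 − 0.3(ps − 26) = 530 - 0.3ps. Setting this equal to supply: 530 - 0.3ps = -445 + 7.5ps, so ps = 125.
Buyers pay pb = 125 − 26 = 99; q' = -445 + 7.5·125 = 492.5.
ΔCS = ½(485 + 492.5)(124 − 99) = 12218.75; ΔPS = ½(485 + 492.5)(125 − 124) = 488.75.
Government spending = 26 × 492.5 = 12805.
Net change = 12218.75 + 488.75 − 12805 = -97.5. The loss equals the DWL triangle ½·26·7.5.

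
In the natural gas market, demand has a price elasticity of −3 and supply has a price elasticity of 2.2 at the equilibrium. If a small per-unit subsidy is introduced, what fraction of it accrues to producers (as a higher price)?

Producer share = 15/26

For a small subsidy around the equilibrium, the benefit split depends on the relative slopes, which at a point are proportional to the elasticities.
Buyer share = εs/(εs + |εd|) = 2.2/(2.2 + 3) = 11/26; seller share = |εd|/(εs + |εd|) = 15/26.
So producers capture 15/26 of the subsidy.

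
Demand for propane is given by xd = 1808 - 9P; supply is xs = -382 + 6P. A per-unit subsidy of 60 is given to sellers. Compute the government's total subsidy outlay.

Pre-subsidy: 1808 - 9P = -382 + 6P gives P* = 146, x* = 494.
With the subsidy, sellers receive Ps = Pb + 60 for each unit, where Pb is the price buyers pay.
Supply in terms of Pb becomes xs = -382 + 6(Pb + 60) = -22 + 6Pb. Setting this equal to demand: 1808 - 9Pb = -22 + 6Pb, so Pb = 122.
Sellers receive Ps = 122 + 60 = 182; x' = 1808 − 9·122 = 710.
Government outlay = subsidy × quantity = 60 × 710 = 42600.

Government cost = 42600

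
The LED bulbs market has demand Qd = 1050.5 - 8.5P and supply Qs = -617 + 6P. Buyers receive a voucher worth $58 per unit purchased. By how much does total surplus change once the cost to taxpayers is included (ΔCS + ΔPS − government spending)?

Net change in total surplus = -$5916

Pre-subsidy: 1050.5 - 8.5P = -617 + 6P gives P* = 115, Q* = 73.
With the rebate, buyers effectively pay Pb = Ps − 58, where Ps is the price sellers receive.
Demand in terms of Ps becomes Qd = 1050.5 − 8.5(Ps − 58) = 1543.5 - 8.5Ps. Setting this equal to supply: 1543.5 - 8.5Ps = -617 + 6Ps, so Ps = 149.
Buyers pay Pb = 149 − 58 = 91; Q' = -617 + 6·149 = 277.
ΔCS = ½(73 + 277)(115 − 91) = 4200; ΔPS = ½(73 + 277)(149 − 115) = 5950.
Government spending = 58 × 277 = 16066.
Net change = 4200 + 5950 − 16066 = -5916. The loss equals the DWL triangle ½·58·204.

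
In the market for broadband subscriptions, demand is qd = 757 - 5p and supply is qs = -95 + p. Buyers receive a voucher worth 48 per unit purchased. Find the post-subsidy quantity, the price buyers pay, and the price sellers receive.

Pre-subsidy: 757 - 5p = -95 + p gives p* = 142, q* = 47.
With the rebate, buyers effectively pay pb = ps − 48, where ps is the price sellers receive.
Demand in terms of ps becomes qd = 757 − 5(ps − 48) = 997 - 5ps. Setting this equal to supply: 997 - 5ps = -95 + ps, so ps = 182.
Buyers pay pb = 182 − 48 = 134; q' = -95 + 1·182 = 87.

q' = 87; buyers pay 134; sellers receive 182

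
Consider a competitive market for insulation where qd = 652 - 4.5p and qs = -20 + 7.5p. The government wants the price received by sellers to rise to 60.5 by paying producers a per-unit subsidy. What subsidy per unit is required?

Required subsidy s = 12 per unit

At a seller price of 60.5, quantity supplied is -20 + 7.5·60.5 = 433.75.
Buyers absorb 433.75 only when they pay pb with 652 − 4.5·pb = 433.75, i.e. pb = 48.5.
s = ps − pb = 60.5 − 48.5 = 12.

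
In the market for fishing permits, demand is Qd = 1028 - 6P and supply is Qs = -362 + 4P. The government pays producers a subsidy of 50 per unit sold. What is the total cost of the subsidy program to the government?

Government cost = 15700

Pre-subsidy: 1028 - 6P = -362 + 4P gives P* = 139, Q* = 194.
With the subsidy, sellers receive Ps = Pb + 50 for each unit, where Pb is the price buyers pay.
Supply in terms of Pb becomes Qs = -362 + 4(Pb + 50) = -162 + 4Pb. Setting this equal to demand: 1028 - 6Pb = -162 + 4Pb, so Pb = 119.
Sellers receive Ps = 119 + 50 = 169; Q' = 1028 − 6·119 = 314.
Government outlay = subsidy × quantity = 50 × 314 = 15700.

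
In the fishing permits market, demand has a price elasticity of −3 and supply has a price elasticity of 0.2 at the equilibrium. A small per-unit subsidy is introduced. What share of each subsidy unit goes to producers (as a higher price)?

Producer share = 0.9375

For a small subsidy around the equilibrium, the benefit split depends on the relative slopes, which at a point are proportional to the elasticities.
Buyer share = εs/(εs + |εd|) = 0.2/(0.2 + 3) = 0.0625; seller share = |εd|/(εs + |εd|) = 0.9375.
So producers capture 0.9375 of the subsidy.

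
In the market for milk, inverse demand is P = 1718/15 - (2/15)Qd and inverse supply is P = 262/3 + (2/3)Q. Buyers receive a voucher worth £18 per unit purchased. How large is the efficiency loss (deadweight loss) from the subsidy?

Deadweight loss = £202.5

Pre-subsidy: 1718/15 - (2/15)Q = 262/3 + (2/3)Q gives Q* = 34 and P* = 110.
With the rebate, buyers effectively pay Pb = Ps − 18, where Ps is the price sellers receive.
On the curves, Pb = 1718/15 - (2/15)Q and Ps = 262/3 + (2/3)Q; the wedge Ps − Pb = 18 gives 262/3 + (2/3)Q − (1718/15 - (2/15)Q) = 18, so Q' = 56.5.
Then Pb = 1718/15 − (2/15)·56.5 = 107 and Ps = 262/3 + (2/3)·56.5 = 125.
The subsidy expands output by 56.5 − 34 = 22.5 past the efficient level; on those units the gap between marginal cost and willingness to pay runs from 0 up to 18.
DWL = ½ × 18 × 22.5 = 202.5.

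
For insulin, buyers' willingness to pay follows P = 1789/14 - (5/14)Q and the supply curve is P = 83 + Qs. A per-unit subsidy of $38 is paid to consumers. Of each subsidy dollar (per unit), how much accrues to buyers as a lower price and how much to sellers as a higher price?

Pre-subsidy: 1789/14 - (5/14)Q = 83 + Q gives Q* = 33 and P* = 116.
With the rebate, buyers effectively pay Pb = Ps − 38, where Ps is the price sellers receive.
On the curves, Pb = 1789/14 - (5/14)Q and Ps = 83 + Q; the wedge Ps − Pb = 38 gives 83 + Q − (1789/14 - (5/14)Q) = 38, so Q' = 61.
Then Pb = 1789/14 − (5/14)·61 = 106 and Ps = 83 + 1·61 = 144.
Buyers' price falls by P* − Pb = 116 − 106 = 10; sellers' price rises by Ps − P* = 144 − 116 = 28.

Buyers gain $10 per unit; sellers gain $28 per unit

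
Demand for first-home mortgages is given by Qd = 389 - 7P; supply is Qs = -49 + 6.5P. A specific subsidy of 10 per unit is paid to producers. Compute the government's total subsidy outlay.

Government cost = 52810/27

Pre-subsidy: 389 - 7P = -49 + 6.5P gives P* = 292/9, Q* = 1457/9.
With the subsidy, sellers receive Ps = Pb + 10 for each unit, where Pb is the price buyers pay.
Supply in terms of Pb becomes Qs = -49 + 6.5(Pb + 10) = 16 + 6.5Pb. Setting this equal to demand: 389 - 7Pb = 16 + 6.5Pb, so Pb = 746/27.
Sellers receive Ps = 746/27 + 10 = 1016/27; Q' = 389 − 7·(746/27) = 5281/27.
Government outlay = subsidy × quantity = 10 × 5281/27 = 52810/27.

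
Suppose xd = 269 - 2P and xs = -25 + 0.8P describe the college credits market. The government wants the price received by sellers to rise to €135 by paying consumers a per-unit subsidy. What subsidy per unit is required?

Required subsidy s = €42 per unit

At a seller price of 135, quantity supplied is -25 + 0.8·135 = 83.
Buyers absorb 83 only when they pay Pb with 269 − 2·Pb = 83, i.e. Pb = 93.
s = Ps − Pb = 135 − 93 = 42.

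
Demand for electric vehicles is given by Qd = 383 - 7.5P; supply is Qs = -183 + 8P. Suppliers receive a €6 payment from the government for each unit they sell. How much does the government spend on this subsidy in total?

Government cost = 24618/31

Pre-subsidy: 383 - 7.5P = -183 + 8P gives P* = 1132/31, Q* = 3383/31.
With the subsidy, sellers receive Ps = Pb + 6 for each unit, where Pb is the price buyers pay.
Supply in terms of Pb becomes Qs = -183 + 8(Pb + 6) = -135 + 8Pb. Setting this equal to demand: 383 - 7.5Pb = -135 + 8Pb, so Pb = 1036/31.
Sellers receive Ps = 1036/31 + 6 = 1222/31; Q' = 383 − 7.5·(1036/31) = 4103/31.
Government outlay = subsidy × quantity = 6 × 4103/31 = 24618/31.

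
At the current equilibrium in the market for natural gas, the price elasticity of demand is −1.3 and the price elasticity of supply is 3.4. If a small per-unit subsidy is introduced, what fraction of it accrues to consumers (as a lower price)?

For a small subsidy around the equilibrium, the benefit split depends on the relative slopes, which at a point are proportional to the elasticities.
Buyer share = εs/(εs + |εd|) = 3.4/(3.4 + 1.3) = 34/47; seller share = |εd|/(εs + |εd|) = 13/47.

Consumer share = 34/47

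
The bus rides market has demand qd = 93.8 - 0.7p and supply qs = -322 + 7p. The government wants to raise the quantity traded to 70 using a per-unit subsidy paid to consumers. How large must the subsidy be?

At q = 70, invert demand for the buyer price: pb = (93.8 − 70)/0.7 = 34; invert supply for the seller price: ps = (70 − (-322))/7 = 56.
The subsidy must fill the gap: s = ps − pb = 56 − 34 = 22.

Required subsidy s = 22 per unit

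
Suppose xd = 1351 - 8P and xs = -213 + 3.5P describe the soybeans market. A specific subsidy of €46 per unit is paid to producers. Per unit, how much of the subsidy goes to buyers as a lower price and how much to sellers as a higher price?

Buyers gain €14 per unit; sellers gain €32 per unit

Pre-subsidy: 1351 - 8P = -213 + 3.5P gives P* = 136, x* = 263.
With the subsidy, sellers receive Ps = Pb + 46 for each unit, where Pb is the price buyers pay.
Supply in terms of Pb becomes xs = -213 + 3.5(Pb + 46) = -52 + 3.5Pb. Setting this equal to demand: 1351 - 8Pb = -52 + 3.5Pb, so Pb = 122.
Sellers receive Ps = 122 + 46 = 168; x' = 1351 − 8·122 = 375.
Buyers' price falls by P* − Pb = 136 − 122 = 14; sellers' price rises by Ps − P* = 168 − 136 = 32.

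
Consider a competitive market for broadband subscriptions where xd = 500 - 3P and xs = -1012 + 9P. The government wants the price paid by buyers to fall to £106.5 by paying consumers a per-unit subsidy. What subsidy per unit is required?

Required subsidy s = £26 per unit

At a buyer price of 106.5, quantity demanded is 500 − 3·106.5 = 180.5.
Sellers supply 180.5 only when they receive Ps with -1012 + 9·Ps = 180.5, i.e. Ps = 132.5.
s = Ps − Pb = 132.5 − 106.5 = 26.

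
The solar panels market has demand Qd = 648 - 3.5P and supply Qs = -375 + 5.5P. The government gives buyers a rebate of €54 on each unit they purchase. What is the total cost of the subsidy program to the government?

Government cost = €19746

Pre-subsidy: 648 - 3.5P = -375 + 5.5P gives P* = 341/3, Q* = 1501/6.
With the rebate, buyers effectively pay Pb = Ps − 54, where Ps is the price sellers receive.
Demand in terms of Ps becomes Qd = 648 − 3.5(Ps − 54) = 837 - 3.5Ps. Setting this equal to supply: 837 - 3.5Ps = -375 + 5.5Ps, so Ps = 404/3.
Buyers pay Pb = 404/3 − 54 = 242/3; Q' = -375 + 5.5·(404/3) = 1097/3.
Government outlay = subsidy × quantity = 54 × 1097/3 = 19746.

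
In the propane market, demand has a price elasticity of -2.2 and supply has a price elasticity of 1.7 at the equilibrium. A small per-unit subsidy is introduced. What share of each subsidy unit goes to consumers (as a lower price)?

For a small subsidy around the equilibrium, the benefit split depends on the relative slopes, which at a point are proportional to the elasticities.
Buyer share = εs/(εs + |εd|) = 1.7/(1.7 + 2.2) = 17/39; seller share = |εd|/(εs + |εd|) = 22/39.

Consumer share = 17/39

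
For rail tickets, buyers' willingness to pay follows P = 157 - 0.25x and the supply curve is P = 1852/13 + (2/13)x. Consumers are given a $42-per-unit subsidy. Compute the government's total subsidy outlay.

Pre-subsidy: 157 - 0.25x = 1852/13 + (2/13)x gives x* = 36 and P* = 148.
With the rebate, buyers effectively pay Pb = Ps − 42, where Ps is the price sellers receive.
On the curves, Pb = 157 - 0.25x and Ps = 1852/13 + (2/13)x; the wedge Ps − Pb = 42 gives 1852/13 + (2/13)x − (157 - 0.25x) = 42, so x' = 140.
Then Pb = 157 − 0.25·140 = 122 and Ps = 1852/13 + (2/13)·140 = 164.
Government outlay = subsidy × quantity = 42 × 140 = 5880.

Government cost = $5880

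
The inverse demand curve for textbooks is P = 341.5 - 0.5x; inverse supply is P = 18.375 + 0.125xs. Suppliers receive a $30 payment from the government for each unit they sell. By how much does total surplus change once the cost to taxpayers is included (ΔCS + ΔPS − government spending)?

Net change in total surplus = -$720

Pre-subsidy: 341.5 - 0.5x = 18.375 + 0.125x gives x* = 517 and P* = 83.
With the subsidy, sellers receive Ps = Pb + 30 for each unit, where Pb is the price buyers pay.
On the curves, Pb = 341.5 - 0.5x and Ps = 18.375 + 0.125x; the wedge Ps − Pb = 30 gives 18.375 + 0.125x − (341.5 - 0.5x) = 30, so x' = 565.
Then Pb = 341.5 − 0.5·565 = 59 and Ps = 18.375 + 0.125·565 = 89.
ΔCS = ½(517 + 565)(83 − 59) = 12984; ΔPS = ½(517 + 565)(89 − 83) = 3246.
Government spending = 30 × 565 = 16950.
Net change = 12984 + 3246 − 16950 = -720. The loss equals the DWL triangle ½·30·48.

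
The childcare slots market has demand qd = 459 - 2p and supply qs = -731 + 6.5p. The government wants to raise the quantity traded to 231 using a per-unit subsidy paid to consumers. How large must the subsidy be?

Required subsidy s = 34 per unit

At q = 231, invert demand for the buyer price: pb = (459 − 231)/2 = 114; invert supply for the seller price: ps = (231 − (-731))/6.5 = 148.
The subsidy must fill the gap: s = ps − pb = 148 − 114 = 34.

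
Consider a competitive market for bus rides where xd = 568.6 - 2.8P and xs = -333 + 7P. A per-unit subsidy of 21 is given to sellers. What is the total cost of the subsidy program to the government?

Government cost = 7413

Pre-subsidy: 568.6 - 2.8P = -333 + 7P gives P* = 92, x* = 311.
With the subsidy, sellers receive Ps = Pb + 21 for each unit, where Pb is the price buyers pay.
Supply in terms of Pb becomes xs = -333 + 7(Pb + 21) = -186 + 7Pb. Setting this equal to demand: 568.6 - 2.8Pb = -186 + 7Pb, so Pb = 77.
Sellers receive Ps = 77 + 21 = 98; x' = 568.6 − 2.8·77 = 353.
Government outlay = subsidy × quantity = 21 × 353 = 7413.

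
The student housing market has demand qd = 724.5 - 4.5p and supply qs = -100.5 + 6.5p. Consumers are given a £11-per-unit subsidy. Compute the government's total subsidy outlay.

Pre-subsidy: 724.5 - 4.5p = -100.5 + 6.5p gives p* = 75, q* = 387.
With the rebate, buyers effectively pay pb = ps − 11, where ps is the price sellers receive.
Demand in terms of ps becomes qd = 724.5 − 4.5(ps − 11) = 774 - 4.5ps. Setting this equal to supply: 774 - 4.5ps = -100.5 + 6.5ps, so ps = 79.5.
Buyers pay pb = 79.5 − 11 = 68.5; q' = -100.5 + 6.5·79.5 = 416.25.
Government outlay = subsidy × quantity = 11 × 416.25 = 4578.75.

Government cost = £4578.75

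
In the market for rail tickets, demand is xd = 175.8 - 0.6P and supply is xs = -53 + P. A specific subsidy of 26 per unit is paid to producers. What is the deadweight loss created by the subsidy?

Pre-subsidy: 175.8 - 0.6P = -53 + P gives P* = 143, x* = 90.
With the subsidy, sellers receive Ps = Pb + 26 for each unit, where Pb is the price buyers pay.
Supply in terms of Pb becomes xs = -53 + 1(Pb + 26) = -27 + Pb. Setting this equal to demand: 175.8 - 0.6Pb = -27 + Pb, so Pb = 126.75.
Sellers receive Ps = 126.75 + 26 = 152.75; x' = 175.8 − 0.6·126.75 = 99.75.
The subsidy expands output by 99.75 − 90 = 9.75 past the efficient level; on those units the gap between marginal cost and willingness to pay runs from 0 up to 26.
DWL = ½ × 26 × 9.75 = 126.75.

Deadweight loss = 126.75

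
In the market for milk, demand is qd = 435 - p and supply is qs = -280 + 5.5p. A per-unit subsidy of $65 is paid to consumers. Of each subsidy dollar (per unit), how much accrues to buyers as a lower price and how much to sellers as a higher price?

Pre-subsidy: 435 - p = -280 + 5.5p gives p* = 110, q* = 325.
With the rebate, buyers effectively pay pb = ps − 65, where ps is the price sellers receive.
Demand in terms of ps becomes qd = 435 − 1(ps − 65) = 500 - ps. Setting this equal to supply: 500 - ps = -280 + 5.5ps, so ps = 120.
Buyers pay pb = 120 − 65 = 55; q' = -280 + 5.5·120 = 380.
Buyers' price falls by p* − pb = 110 − 55 = 55; sellers' price rises by ps − p* = 120 − 110 = 10.

Buyers gain $55 per unit; sellers gain $10 per unit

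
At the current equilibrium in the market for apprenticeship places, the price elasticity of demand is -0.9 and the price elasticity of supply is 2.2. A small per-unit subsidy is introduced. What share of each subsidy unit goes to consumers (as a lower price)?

Consumer share = 22/31

For a small subsidy around the equilibrium, the benefit split depends on the relative slopes, which at a point are proportional to the elasticities.
Buyer share = εs/(εs + |εd|) = 2.2/(2.2 + 0.9) = 22/31; seller share = |εd|/(εs + |εd|) = 9/31.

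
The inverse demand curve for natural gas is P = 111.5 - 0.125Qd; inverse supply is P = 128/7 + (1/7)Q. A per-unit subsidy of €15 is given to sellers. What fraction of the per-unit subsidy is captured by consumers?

Pre-subsidy: 111.5 - 0.125Q = 128/7 + (1/7)Q gives Q* = 348 and P* = 68.
With the subsidy, sellers receive Ps = Pb + 15 for each unit, where Pb is the price buyers pay.
On the curves, Pb = 111.5 - 0.125Q and Ps = 128/7 + (1/7)Q; the wedge Ps − Pb = 15 gives 128/7 + (1/7)Q − (111.5 - 0.125Q) = 15, so Q' = 404.
Then Pb = 111.5 − 0.125·404 = 61 and Ps = 128/7 + (1/7)·404 = 76.
Buyers' price falls by P* − Pb = 68 − 61 = 7; sellers' price rises by Ps − P* = 76 − 68 = 8.
So consumers capture 7/15 = 7/15 of each unit of subsidy.

Consumer share = 7/15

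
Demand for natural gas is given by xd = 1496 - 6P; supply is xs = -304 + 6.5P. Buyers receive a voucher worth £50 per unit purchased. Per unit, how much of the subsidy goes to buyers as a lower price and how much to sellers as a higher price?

Pre-subsidy: 1496 - 6P = -304 + 6.5P gives P* = 144, x* = 632.
With the rebate, buyers effectively pay Pb = Ps − 50, where Ps is the price sellers receive.
Demand in terms of Ps becomes xd = 1496 − 6(Ps − 50) = 1796 - 6Ps. Setting this equal to supply: 1796 - 6Ps = -304 + 6.5Ps, so Ps = 168.
Buyers pay Pb = 168 − 50 = 118; x' = -304 + 6.5·168 = 788.
Buyers' price falls by P* − Pb = 144 − 118 = 26; sellers' price rises by Ps − P* = 168 − 144 = 24.

Buyers gain £26 per unit; sellers gain £24 per unit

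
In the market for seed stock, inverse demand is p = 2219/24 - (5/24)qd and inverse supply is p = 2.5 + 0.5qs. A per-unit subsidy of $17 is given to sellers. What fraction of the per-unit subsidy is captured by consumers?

Pre-subsidy: 2219/24 - (5/24)q = 2.5 + 0.5q gives q* = 127 and p* = 66.
With the subsidy, sellers receive ps = pb + 17 for each unit, where pb is the price buyers pay.
On the curves, pb = 2219/24 - (5/24)q and ps = 2.5 + 0.5q; the wedge ps − pb = 17 gives 2.5 + 0.5q − (2219/24 - (5/24)q) = 17, so q' = 151.
Then pb = 2219/24 − (5/24)·151 = 61 and ps = 2.5 + 0.5·151 = 78.
Buyers' price falls by p* − pb = 66 − 61 = 5; sellers' price rises by ps − p* = 78 − 66 = 12.
So consumers capture 5/17 = 5/17 of each unit of subsidy.

Consumer share = 5/17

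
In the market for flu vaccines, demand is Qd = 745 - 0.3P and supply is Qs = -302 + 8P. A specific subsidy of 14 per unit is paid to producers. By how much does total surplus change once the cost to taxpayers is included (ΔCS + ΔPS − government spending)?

Net change in total surplus = -2352/83

Pre-subsidy: 745 - 0.3P = -302 + 8P gives P* = 10470/83, Q* = 58694/83.
With the subsidy, sellers receive Ps = Pb + 14 for each unit, where Pb is the price buyers pay.
Supply in terms of Pb becomes Qs = -302 + 8(Pb + 14) = -190 + 8Pb. Setting this equal to demand: 745 - 0.3Pb = -190 + 8Pb, so Pb = 9350/83.
Sellers receive Ps = 9350/83 + 14 = 10512/83; Q' = 745 − 0.3·(9350/83) = 59030/83.
ΔCS = ½(58694/83 + 59030/83)(10470/83 − 9350/83) = 65925440/6889; ΔPS = ½(58694/83 + 59030/83)(10512/83 − 10470/83) = 2472204/6889.
Government spending = 14 × 59030/83 = 826420/83.
Net change = 65925440/6889 + 2472204/6889 − 826420/83 = -2352/83. The loss equals the DWL triangle ½·14·336/83.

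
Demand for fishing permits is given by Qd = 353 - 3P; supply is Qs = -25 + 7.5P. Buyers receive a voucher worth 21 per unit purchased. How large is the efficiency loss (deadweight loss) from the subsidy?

Deadweight loss = 472.5

Pre-subsidy: 353 - 3P = -25 + 7.5P gives P* = 36, Q* = 245.
With the rebate, buyers effectively pay Pb = Ps − 21, where Ps is the price sellers receive.
Demand in terms of Ps becomes Qd = 353 − 3(Ps − 21) = 416 - 3Ps. Setting this equal to supply: 416 - 3Ps = -25 + 7.5Ps, so Ps = 42.
Buyers pay Pb = 42 − 21 = 21; Q' = -25 + 7.5·42 = 290.
The subsidy expands output by 290 − 245 = 45 past the efficient level; on those units the gap between marginal cost and willingness to pay runs from 0 up to 21.
DWL = ½ × 21 × 45 = 472.5.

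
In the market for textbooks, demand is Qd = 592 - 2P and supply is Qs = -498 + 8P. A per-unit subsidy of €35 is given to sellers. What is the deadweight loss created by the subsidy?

Deadweight loss = €980

Pre-subsidy: 592 - 2P = -498 + 8P gives P* = 109, Q* = 374.
With the subsidy, sellers receive Ps = Pb + 35 for each unit, where Pb is the price buyers pay.
Supply in terms of Pb becomes Qs = -498 + 8(Pb + 35) = -218 + 8Pb. Setting this equal to demand: 592 - 2Pb = -218 + 8Pb, so Pb = 81.
Sellers receive Ps = 81 + 35 = 116; Q' = 592 − 2·81 = 430.
The subsidy expands output by 430 − 374 = 56 past the efficient level; on those units the gap between marginal cost and willingness to pay runs from 0 up to 35.
DWL = ½ × 35 × 56 = 980.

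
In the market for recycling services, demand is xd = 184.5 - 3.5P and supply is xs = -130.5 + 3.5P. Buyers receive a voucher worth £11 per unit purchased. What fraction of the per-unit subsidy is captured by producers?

Producer share = 0.5

Pre-subsidy: 184.5 - 3.5P = -130.5 + 3.5P gives P* = 45, x* = 27.
With the rebate, buyers effectively pay Pb = Ps − 11, where Ps is the price sellers receive.
Demand in terms of Ps becomes xd = 184.5 − 3.5(Ps − 11) = 223 - 3.5Ps. Setting this equal to supply: 223 - 3.5Ps = -130.5 + 3.5Ps, so Ps = 50.5.
Buyers pay Pb = 50.5 − 11 = 39.5; x' = -130.5 + 3.5·50.5 = 46.25.
Buyers' price falls by P* − Pb = 45 − 39.5 = 5.5; sellers' price rises by Ps − P* = 50.5 − 45 = 5.5.
So producers capture 5.5/11 = 0.5 of each unit of subsidy.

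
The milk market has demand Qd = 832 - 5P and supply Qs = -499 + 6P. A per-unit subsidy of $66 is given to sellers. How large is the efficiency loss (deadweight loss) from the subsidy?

Deadweight loss = $5940

Pre-subsidy: 832 - 5P = -499 + 6P gives P* = 121, Q* = 227.
With the subsidy, sellers receive Ps = Pb + 66 for each unit, where Pb is the price buyers pay.
Supply in terms of Pb becomes Qs = -499 + 6(Pb + 66) = -103 + 6Pb. Setting this equal to demand: 832 - 5Pb = -103 + 6Pb, so Pb = 85.
Sellers receive Ps = 85 + 66 = 151; Q' = 832 − 5·85 = 407.
The subsidy expands output by 407 − 227 = 180 past the efficient level; on those units the gap between marginal cost and willingness to pay runs from 0 up to 66.
DWL = ½ × 66 × 180 = 5940.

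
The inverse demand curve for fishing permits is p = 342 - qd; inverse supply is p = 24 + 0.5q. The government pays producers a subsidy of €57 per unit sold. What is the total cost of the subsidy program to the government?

Government cost = €14250

Pre-subsidy: 342 - q = 24 + 0.5q gives q* = 212 and p* = 130.
With the subsidy, sellers receive ps = pb + 57 for each unit, where pb is the price buyers pay.
On the curves, pb = 342 - q and ps = 24 + 0.5q; the wedge ps − pb = 57 gives 24 + 0.5q − (342 - q) = 57, so q' = 250.
Then pb = 342 − 1·250 = 92 and ps = 24 + 0.5·250 = 149.
Government outlay = subsidy × quantity = 57 × 250 = 14250.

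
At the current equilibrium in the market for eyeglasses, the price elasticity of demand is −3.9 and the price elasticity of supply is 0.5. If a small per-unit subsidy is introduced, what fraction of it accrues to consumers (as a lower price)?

For a small subsidy around the equilibrium, the benefit split depends on the relative slopes, which at a point are proportional to the elasticities.
Buyer share = εs/(εs + |εd|) = 0.5/(0.5 + 3.9) = 5/44; seller share = |εd|/(εs + |εd|) = 39/44.

Consumer share = 5/44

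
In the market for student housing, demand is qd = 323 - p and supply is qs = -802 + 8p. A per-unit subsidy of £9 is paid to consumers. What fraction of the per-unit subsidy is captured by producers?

Pre-subsidy: 323 - p = -802 + 8p gives p* = 125, q* = 198.
With the rebate, buyers effectively pay pb = ps − 9, where ps is the price sellers receive.
Demand in terms of ps becomes qd = 323 − 1(ps − 9) = 332 - ps. Setting this equal to supply: 332 - ps = -802 + 8ps, so ps = 126.
Buyers pay pb = 126 − 9 = 117; q' = -802 + 8·126 = 206.
Buyers' price falls by p* − pb = 125 − 117 = 8; sellers' price rises by ps − p* = 126 − 125 = 1.
So producers capture 1/9 = 1/9 of each unit of subsidy.

Producer share = 1/9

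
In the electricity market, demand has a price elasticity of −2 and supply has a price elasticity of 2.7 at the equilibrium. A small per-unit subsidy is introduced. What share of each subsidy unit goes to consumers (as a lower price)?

Consumer share = 27/47

For a small subsidy around the equilibrium, the benefit split depends on the relative slopes, which at a point are proportional to the elasticities.
Buyer share = εs/(εs + |εd|) = 2.7/(2.7 + 2) = 27/47; seller share = |εd|/(εs + |εd|) = 20/47.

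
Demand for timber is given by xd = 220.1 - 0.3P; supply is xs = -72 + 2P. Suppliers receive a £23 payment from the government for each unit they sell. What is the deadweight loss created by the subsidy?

Deadweight loss = £69

Pre-subsidy: 220.1 - 0.3P = -72 + 2P gives P* = 127, x* = 182.
With the subsidy, sellers receive Ps = Pb + 23 for each unit, where Pb is the price buyers pay.
Supply in terms of Pb becomes xs = -72 + 2(Pb + 23) = -26 + 2Pb. Setting this equal to demand: 220.1 - 0.3Pb = -26 + 2Pb, so Pb = 107.
Sellers receive Ps = 107 + 23 = 130; x' = 220.1 − 0.3·107 = 188.
The subsidy expands output by 188 − 182 = 6 past the efficient level; on those units the gap between marginal cost and willingness to pay runs from 0 up to 23.
DWL = ½ × 23 × 6 = 69.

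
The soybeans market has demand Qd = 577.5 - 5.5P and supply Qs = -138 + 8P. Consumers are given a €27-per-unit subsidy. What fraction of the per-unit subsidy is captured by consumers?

Pre-subsidy: 577.5 - 5.5P = -138 + 8P gives P* = 53, Q* = 286.
With the rebate, buyers effectively pay Pb = Ps − 27, where Ps is the price sellers receive.
Demand in terms of Ps becomes Qd = 577.5 − 5.5(Ps − 27) = 726 - 5.5Ps. Setting this equal to supply: 726 - 5.5Ps = -138 + 8Ps, so Ps = 64.
Buyers pay Pb = 64 − 27 = 37; Q' = -138 + 8·64 = 374.
Buyers' price falls by P* − Pb = 53 − 37 = 16; sellers' price rises by Ps − P* = 64 − 53 = 11.
So consumers capture 16/27 = 16/27 of each unit of subsidy.

Consumer share = 16/27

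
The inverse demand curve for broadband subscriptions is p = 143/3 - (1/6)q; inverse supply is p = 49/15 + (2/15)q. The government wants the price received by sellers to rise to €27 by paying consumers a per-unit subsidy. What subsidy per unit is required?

At a seller price of 27, quantity supplied is -24.5 + 7.5·27 = 178.
Buyers absorb 178 only when they pay pb = 143/3 − (1/6)·178 = 18.
s = ps − pb = 27 − 18 = 9.

Required subsidy s = €9 per unit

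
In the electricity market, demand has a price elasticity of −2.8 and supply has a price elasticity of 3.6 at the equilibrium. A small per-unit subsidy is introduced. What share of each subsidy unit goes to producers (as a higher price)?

For a small subsidy around the equilibrium, the benefit split depends on the relative slopes, which at a point are proportional to the elasticities.
Buyer share = εs/(εs + |εd|) = 3.6/(3.6 + 2.8) = 0.5625; seller share = |εd|/(εs + |εd|) = 0.4375.
So producers capture 0.4375 of the subsidy.

Producer share = 0.4375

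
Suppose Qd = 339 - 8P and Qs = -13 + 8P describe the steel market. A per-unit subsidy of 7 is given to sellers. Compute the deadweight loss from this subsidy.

Pre-subsidy: 339 - 8P = -13 + 8P gives P* = 22, Q* = 163.
With the subsidy, sellers receive Ps = Pb + 7 for each unit, where Pb is the price buyers pay.
Supply in terms of Pb becomes Qs = -13 + 8(Pb + 7) = 43 + 8Pb. Setting this equal to demand: 339 - 8Pb = 43 + 8Pb, so Pb = 18.5.
Sellers receive Ps = 18.5 + 7 = 25.5; Q' = 339 − 8·18.5 = 191.
The subsidy expands output by 191 − 163 = 28 past the efficient level; on those units the gap between marginal cost and willingness to pay runs from 0 up to 7.
DWL = ½ × 7 × 28 = 98.

Deadweight loss = 98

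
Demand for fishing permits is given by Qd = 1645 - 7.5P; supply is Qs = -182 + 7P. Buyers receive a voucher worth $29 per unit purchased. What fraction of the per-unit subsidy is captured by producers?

Producer share = 15/29

Pre-subsidy: 1645 - 7.5P = -182 + 7P gives P* = 126, Q* = 700.
With the rebate, buyers effectively pay Pb = Ps − 29, where Ps is the price sellers receive.
Demand in terms of Ps becomes Qd = 1645 − 7.5(Ps − 29) = 1862.5 - 7.5Ps. Setting this equal to supply: 1862.5 - 7.5Ps = -182 + 7Ps, so Ps = 141.
Buyers pay Pb = 141 − 29 = 112; Q' = -182 + 7·141 = 805.
Buyers' price falls by P* − Pb = 126 − 112 = 14; sellers' price rises by Ps − P* = 141 − 126 = 15.
So producers capture 15/29 = 15/29 of each unit of subsidy.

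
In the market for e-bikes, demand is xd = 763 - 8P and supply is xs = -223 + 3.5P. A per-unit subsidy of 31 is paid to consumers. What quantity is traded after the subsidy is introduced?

Pre-subsidy: 763 - 8P = -223 + 3.5P gives P* = 1972/23, x* = 1773/23.
With the rebate, buyers effectively pay Pb = Ps − 31, where Ps is the price sellers receive.
Demand in terms of Ps becomes xd = 763 − 8(Ps − 31) = 1011 - 8Ps. Setting this equal to supply: 1011 - 8Ps = -223 + 3.5Ps, so Ps = 2468/23.
Buyers pay Pb = 2468/23 − 31 = 1755/23; x' = -223 + 3.5·(2468/23) = 3509/23.

x' = 3509/23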